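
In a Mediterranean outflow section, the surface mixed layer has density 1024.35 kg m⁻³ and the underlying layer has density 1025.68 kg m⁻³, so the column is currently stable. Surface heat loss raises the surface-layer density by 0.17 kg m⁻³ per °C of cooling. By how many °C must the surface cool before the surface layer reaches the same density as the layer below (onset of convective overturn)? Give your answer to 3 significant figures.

7.82 °C

Density deficit of the surface layer: 1025.68 − 1024.35 = 1.33 kg m⁻³.
Required change = 1.33 / 0.17 = 7.82 °C.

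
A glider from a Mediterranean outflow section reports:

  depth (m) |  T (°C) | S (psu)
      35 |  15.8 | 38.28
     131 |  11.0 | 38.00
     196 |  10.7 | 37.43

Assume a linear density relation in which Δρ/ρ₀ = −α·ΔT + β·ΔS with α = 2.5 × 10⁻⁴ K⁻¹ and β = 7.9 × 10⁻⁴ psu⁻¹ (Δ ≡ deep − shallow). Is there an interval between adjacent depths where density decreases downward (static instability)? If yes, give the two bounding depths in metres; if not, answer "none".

131–196 m

Evaluate Δρ/ρ₀ = −αΔT + βΔS across each adjacent pair:
  35–131 m: −αΔT+βΔS = −(2.5 × 10⁻⁴)(-4.8)+(7.9 × 10⁻⁴)(-0.28) = 9.8 × 10⁻⁴ → stable
  131–196 m: −αΔT+βΔS = −(2.5 × 10⁻⁴)(-0.3)+(7.9 × 10⁻⁴)(-0.57) = -3.8 × 10⁻⁴ → UNSTABLE
The 131–196 m interval has Δρ < 0: lighter water underlies denser water.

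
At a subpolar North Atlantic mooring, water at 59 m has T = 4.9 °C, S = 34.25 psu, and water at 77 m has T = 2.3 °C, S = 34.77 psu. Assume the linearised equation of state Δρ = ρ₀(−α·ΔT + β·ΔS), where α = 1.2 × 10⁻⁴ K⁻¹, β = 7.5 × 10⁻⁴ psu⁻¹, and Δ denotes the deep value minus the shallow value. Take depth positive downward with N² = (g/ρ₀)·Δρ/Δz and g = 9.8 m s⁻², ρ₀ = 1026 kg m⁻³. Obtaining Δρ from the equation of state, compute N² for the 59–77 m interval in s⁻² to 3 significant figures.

3.82 × 10⁻⁴ s⁻²

ΔT = -2.6 K, ΔS = +0.52 psu (deep − shallow).
Δρ/ρ₀ = −αΔT + βΔS = 3.12 × 10⁻⁴ + 3.90 × 10⁻⁴ = 7.02 × 10⁻⁴, so Δρ ≈ 0.7203 kg m⁻³.
N² = (g/ρ₀)·Δρ/Δz = g·(Δρ/ρ₀)/Δz = 9.8 × 7.02 × 10⁻⁴ / 18 = 3.8220 × 10⁻⁴ s⁻² ≈ 3.82 × 10⁻⁴ s⁻².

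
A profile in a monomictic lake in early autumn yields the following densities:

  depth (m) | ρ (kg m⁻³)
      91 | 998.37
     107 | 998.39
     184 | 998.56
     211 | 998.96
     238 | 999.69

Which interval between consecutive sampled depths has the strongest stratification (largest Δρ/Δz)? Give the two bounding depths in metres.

Compute the density gradient over each adjacent pair:
  91–107 m: Δρ/Δz = 0.02/16 = 1.3 × 10⁻³ kg m⁻⁴
  107–184 m: Δρ/Δz = 0.17/77 = 2.2 × 10⁻³ kg m⁻⁴
  184–211 m: Δρ/Δz = 0.40/27 = 0.015 kg m⁻⁴
  211–238 m: Δρ/Δz = 0.73/27 = 0.027 kg m⁻⁴
The largest gradient is in the 211–238 m interval — the pycnocline.

211–238 m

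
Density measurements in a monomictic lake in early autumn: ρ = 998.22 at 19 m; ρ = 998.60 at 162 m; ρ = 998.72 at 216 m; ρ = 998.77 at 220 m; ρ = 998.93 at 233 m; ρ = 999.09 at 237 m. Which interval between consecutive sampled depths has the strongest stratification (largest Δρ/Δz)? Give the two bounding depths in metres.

233–237 m

Compute the density gradient over each adjacent pair:
  19–162 m: Δρ/Δz = 0.38/143 = 2.7 × 10⁻³ kg m⁻⁴
  162–216 m: Δρ/Δz = 0.12/54 = 2.2 × 10⁻³ kg m⁻⁴
  216–220 m: Δρ/Δz = 0.05/4 = 0.013 kg m⁻⁴
  220–233 m: Δρ/Δz = 0.16/13 = 0.012 kg m⁻⁴
  233–237 m: Δρ/Δz = 0.16/4 = 0.040 kg m⁻⁴
The largest gradient is in the 233–237 m interval — the pycnocline.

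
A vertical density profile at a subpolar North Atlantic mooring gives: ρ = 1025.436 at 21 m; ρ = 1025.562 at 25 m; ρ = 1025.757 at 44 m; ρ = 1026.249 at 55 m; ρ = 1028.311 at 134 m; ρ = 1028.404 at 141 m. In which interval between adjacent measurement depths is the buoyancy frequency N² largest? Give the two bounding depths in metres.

Compute the density gradient over each adjacent pair:
  21–25 m: Δρ/Δz = 0.126/4 = 0.032 kg m⁻⁴
  25–44 m: Δρ/Δz = 0.195/19 = 0.010 kg m⁻⁴
  44–55 m: Δρ/Δz = 0.492/11 = 0.045 kg m⁻⁴
  55–134 m: Δρ/Δz = 2.062/79 = 0.026 kg m⁻⁴
  134–141 m: Δρ/Δz = 0.093/7 = 0.013 kg m⁻⁴
The largest gradient is in the 44–55 m interval — the pycnocline.

44–55 m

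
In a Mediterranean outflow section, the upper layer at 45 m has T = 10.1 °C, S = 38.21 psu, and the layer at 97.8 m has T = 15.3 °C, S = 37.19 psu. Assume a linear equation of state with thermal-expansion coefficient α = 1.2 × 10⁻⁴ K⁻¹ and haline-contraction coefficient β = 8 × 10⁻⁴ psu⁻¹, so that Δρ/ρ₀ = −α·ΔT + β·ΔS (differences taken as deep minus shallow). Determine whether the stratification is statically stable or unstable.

ΔT = 15.3 − 10.1 = +5.2 K and ΔS = 37.19 − 38.21 = -1.02 psu (deep − shallow).
−αΔT = -6.24 × 10⁻⁴; βΔS = -8.16 × 10⁻⁴; sum Δρ/ρ₀ = -1.44 × 10⁻³.
Δρ/ρ₀ < 0, so Δρ < 0: deeper water is lighter → statically unstable; the column would overturn.

unstable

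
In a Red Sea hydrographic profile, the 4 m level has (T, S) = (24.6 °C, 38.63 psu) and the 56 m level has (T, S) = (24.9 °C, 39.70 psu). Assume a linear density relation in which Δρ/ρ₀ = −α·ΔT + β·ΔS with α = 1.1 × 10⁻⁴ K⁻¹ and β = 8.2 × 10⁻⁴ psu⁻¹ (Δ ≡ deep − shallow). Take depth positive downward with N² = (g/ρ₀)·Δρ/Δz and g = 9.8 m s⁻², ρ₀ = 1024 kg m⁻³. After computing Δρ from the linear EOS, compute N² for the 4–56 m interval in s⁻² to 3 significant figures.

1.59 × 10⁻⁴ s⁻²

ΔT = +0.3 K, ΔS = +1.07 psu (deep − shallow).
Δρ/ρ₀ = −αΔT + βΔS = -3.30 × 10⁻⁵ + 8.774 × 10⁻⁴ = 8.444 × 10⁻⁴, so Δρ ≈ 0.8647 kg m⁻³.
N² = (g/ρ₀)·Δρ/Δz = g·(Δρ/ρ₀)/Δz = 9.8 × 8.444 × 10⁻⁴ / 52 = 1.5914 × 10⁻⁴ s⁻² ≈ 1.59 × 10⁻⁴ s⁻².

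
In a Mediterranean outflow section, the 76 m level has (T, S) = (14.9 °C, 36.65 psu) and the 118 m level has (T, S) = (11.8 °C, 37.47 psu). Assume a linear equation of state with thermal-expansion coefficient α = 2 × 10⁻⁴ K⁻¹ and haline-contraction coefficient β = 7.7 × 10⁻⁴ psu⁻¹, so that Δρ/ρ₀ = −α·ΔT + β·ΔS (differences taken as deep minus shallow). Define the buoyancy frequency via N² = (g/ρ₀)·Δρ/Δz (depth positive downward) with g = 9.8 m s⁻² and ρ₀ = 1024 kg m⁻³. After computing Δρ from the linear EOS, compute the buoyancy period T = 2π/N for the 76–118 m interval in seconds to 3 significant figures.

ΔT = -3.1 K, ΔS = +0.82 psu (deep − shallow).
Δρ/ρ₀ = −αΔT + βΔS = 6.20 × 10⁻⁴ + 6.314 × 10⁻⁴ = 1.2514 × 10⁻³, so Δρ ≈ 1.281 kg m⁻³.
N² = (g/ρ₀)·Δρ/Δz = g·(Δρ/ρ₀)/Δz = 9.8 × 1.2514 × 10⁻³ / 42 = 2.9199 × 10⁻⁴ s⁻².
N = √(2.9199 × 10⁻⁴) = 0.017088 rad s⁻¹ → T = 2π/N = 367.70 s ≈ 368 s.

368 s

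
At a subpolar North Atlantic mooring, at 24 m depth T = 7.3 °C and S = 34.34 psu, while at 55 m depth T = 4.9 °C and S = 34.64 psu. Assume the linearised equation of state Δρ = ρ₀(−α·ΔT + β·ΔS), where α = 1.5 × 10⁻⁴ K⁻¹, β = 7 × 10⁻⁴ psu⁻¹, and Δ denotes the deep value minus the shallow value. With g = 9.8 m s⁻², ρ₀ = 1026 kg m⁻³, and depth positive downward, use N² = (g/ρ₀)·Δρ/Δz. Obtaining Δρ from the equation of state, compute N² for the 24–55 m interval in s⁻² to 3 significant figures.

ΔT = -2.4 K, ΔS = +0.30 psu (deep − shallow).
Δρ/ρ₀ = −αΔT + βΔS = 3.60 × 10⁻⁴ + 2.10 × 10⁻⁴ = 5.70 × 10⁻⁴, so Δρ ≈ 0.5848 kg m⁻³.
N² = (g/ρ₀)·Δρ/Δz = g·(Δρ/ρ₀)/Δz = 9.8 × 5.70 × 10⁻⁴ / 31 = 1.8019 × 10⁻⁴ s⁻² ≈ 1.80 × 10⁻⁴ s⁻².

1.80 × 10⁻⁴ s⁻²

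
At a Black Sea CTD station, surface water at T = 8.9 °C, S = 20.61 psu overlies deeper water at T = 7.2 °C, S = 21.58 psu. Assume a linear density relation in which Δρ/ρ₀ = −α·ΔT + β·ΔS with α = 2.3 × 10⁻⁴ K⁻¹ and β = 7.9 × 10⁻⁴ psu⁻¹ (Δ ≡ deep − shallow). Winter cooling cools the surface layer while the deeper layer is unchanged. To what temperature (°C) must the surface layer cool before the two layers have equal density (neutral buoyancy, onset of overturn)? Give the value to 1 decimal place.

Neutral buoyancy requires Δρ = 0, i.e. −α(T_deep − T_surf′) + β(S_deep − S_surf) = 0.
T_surf′ = T_deep − (β/α)·ΔS = 7.2 − (7.9 × 10⁻⁴/2.3 × 10⁻⁴)·(+0.97) = 3.868 °C.
Cooling required: 8.9 − (3.868) = 5.032 °C.

3.9 °C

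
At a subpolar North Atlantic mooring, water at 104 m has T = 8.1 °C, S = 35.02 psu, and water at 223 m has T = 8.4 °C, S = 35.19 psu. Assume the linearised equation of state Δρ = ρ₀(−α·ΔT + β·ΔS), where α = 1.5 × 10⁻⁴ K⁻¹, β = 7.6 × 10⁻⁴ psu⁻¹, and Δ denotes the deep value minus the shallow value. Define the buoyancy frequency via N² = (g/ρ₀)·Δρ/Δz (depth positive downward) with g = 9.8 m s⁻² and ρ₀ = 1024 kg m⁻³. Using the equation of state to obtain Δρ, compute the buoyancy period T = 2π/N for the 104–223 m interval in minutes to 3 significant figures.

39.8 min

ΔT = +0.3 K, ΔS = +0.17 psu (deep − shallow).
Δρ/ρ₀ = −αΔT + βΔS = -4.50 × 10⁻⁵ + 1.292 × 10⁻⁴ = 8.42 × 10⁻⁵, so Δρ ≈ 0.08622 kg m⁻³.
N² = (g/ρ₀)·Δρ/Δz = g·(Δρ/ρ₀)/Δz = 9.8 × 8.42 × 10⁻⁵ / 119 = 6.9341 × 10⁻⁶ s⁻².
N = √(6.9341 × 10⁻⁶) = 2.6333 × 10⁻³ rad s⁻¹ → T = 2π/N = 2.3860 × 10³ s = 39.767 min ≈ 39.8 min.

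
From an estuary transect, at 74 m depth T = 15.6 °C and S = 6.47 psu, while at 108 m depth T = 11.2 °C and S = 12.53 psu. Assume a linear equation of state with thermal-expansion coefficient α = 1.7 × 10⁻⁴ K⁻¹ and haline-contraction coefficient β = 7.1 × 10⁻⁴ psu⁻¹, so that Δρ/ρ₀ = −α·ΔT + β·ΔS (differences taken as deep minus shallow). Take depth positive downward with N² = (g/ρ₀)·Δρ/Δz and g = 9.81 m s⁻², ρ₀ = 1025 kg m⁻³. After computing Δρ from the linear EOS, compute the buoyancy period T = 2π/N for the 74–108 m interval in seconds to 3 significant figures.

ΔT = -4.4 K, ΔS = +6.06 psu (deep − shallow).
Δρ/ρ₀ = −αΔT + βΔS = 7.48 × 10⁻⁴ + 4.3026 × 10⁻³ = 5.0506 × 10⁻³, so Δρ ≈ 5.177 kg m⁻³.
N² = (g/ρ₀)·Δρ/Δz = g·(Δρ/ρ₀)/Δz = 9.81 × 5.0506 × 10⁻³ / 34 = 1.4572 × 10⁻³ s⁻².
N = √(1.4572 × 10⁻³) = 0.038173 rad s⁻¹ → T = 2π/N = 164.60 s ≈ 165 s.

165 s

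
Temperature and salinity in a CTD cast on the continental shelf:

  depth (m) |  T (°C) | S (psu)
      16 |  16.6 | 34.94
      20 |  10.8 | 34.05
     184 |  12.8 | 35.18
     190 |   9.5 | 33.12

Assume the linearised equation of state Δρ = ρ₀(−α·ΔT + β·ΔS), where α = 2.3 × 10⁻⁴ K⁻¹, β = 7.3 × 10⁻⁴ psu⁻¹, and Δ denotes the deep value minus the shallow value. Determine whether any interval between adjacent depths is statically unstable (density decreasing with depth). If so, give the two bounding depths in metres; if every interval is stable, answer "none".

Evaluate Δρ/ρ₀ = −αΔT + βΔS across each adjacent pair:
  16–20 m: −αΔT+βΔS = −(2.3 × 10⁻⁴)(-5.8)+(7.3 × 10⁻⁴)(-0.89) = 6.8 × 10⁻⁴ → stable
  20–184 m: −αΔT+βΔS = −(2.3 × 10⁻⁴)(+2.0)+(7.3 × 10⁻⁴)(+1.13) = 3.6 × 10⁻⁴ → stable
  184–190 m: −αΔT+βΔS = −(2.3 × 10⁻⁴)(-3.3)+(7.3 × 10⁻⁴)(-2.06) = -7.4 × 10⁻⁴ → UNSTABLE
The 184–190 m interval has Δρ < 0: lighter water underlies denser water.

184–190 m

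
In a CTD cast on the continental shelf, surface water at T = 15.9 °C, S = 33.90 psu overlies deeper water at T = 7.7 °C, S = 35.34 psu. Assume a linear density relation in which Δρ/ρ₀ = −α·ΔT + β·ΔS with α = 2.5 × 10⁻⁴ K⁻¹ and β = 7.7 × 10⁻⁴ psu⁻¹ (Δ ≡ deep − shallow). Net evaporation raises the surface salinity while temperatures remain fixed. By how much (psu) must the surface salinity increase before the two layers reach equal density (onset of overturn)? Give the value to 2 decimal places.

4.10 psu

Neutral buoyancy requires −α(T_deep − T_surf) + β(S_deep − S_surf′) = 0.
S_surf′ = S_deep − (α/β)·ΔT = 35.34 − (2.5 × 10⁻⁴/7.7 × 10⁻⁴)·(-8.2) = 38.0023 psu.
Increase required: 38.0023 − 33.90 = 4.1023 psu.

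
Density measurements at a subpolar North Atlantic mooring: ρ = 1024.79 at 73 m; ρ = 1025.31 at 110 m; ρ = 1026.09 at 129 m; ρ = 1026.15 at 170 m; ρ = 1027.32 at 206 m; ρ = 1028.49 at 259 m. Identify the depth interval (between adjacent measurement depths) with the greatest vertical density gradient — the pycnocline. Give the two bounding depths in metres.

110–129 m

Compute the density gradient over each adjacent pair:
  73–110 m: Δρ/Δz = 0.52/37 = 0.014 kg m⁻⁴
  110–129 m: Δρ/Δz = 0.78/19 = 0.041 kg m⁻⁴
  129–170 m: Δρ/Δz = 0.06/41 = 1.5 × 10⁻³ kg m⁻⁴
  170–206 m: Δρ/Δz = 1.17/36 = 0.033 kg m⁻⁴
  206–259 m: Δρ/Δz = 1.17/53 = 0.022 kg m⁻⁴
The largest gradient is in the 110–129 m interval — the pycnocline.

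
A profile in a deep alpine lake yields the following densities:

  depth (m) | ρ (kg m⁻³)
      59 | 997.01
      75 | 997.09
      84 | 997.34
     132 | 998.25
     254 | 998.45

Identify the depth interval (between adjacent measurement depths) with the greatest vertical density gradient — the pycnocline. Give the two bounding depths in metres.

75–84 m

Compute the density gradient over each adjacent pair:
  59–75 m: Δρ/Δz = 0.08/16 = 5.0 × 10⁻³ kg m⁻⁴
  75–84 m: Δρ/Δz = 0.25/9 = 0.028 kg m⁻⁴
  84–132 m: Δρ/Δz = 0.91/48 = 0.019 kg m⁻⁴
  132–254 m: Δρ/Δz = 0.20/122 = 1.6 × 10⁻³ kg m⁻⁴
The largest gradient is in the 75–84 m interval — the pycnocline.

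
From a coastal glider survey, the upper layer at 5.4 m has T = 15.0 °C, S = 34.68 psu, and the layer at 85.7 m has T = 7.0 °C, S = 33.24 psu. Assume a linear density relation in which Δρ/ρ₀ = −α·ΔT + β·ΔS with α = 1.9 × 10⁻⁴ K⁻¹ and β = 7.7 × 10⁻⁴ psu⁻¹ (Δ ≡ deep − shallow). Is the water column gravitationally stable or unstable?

stable

ΔT = 7.0 − 15.0 = -8.0 K and ΔS = 33.24 − 34.68 = -1.44 psu (deep − shallow).
−αΔT = 1.52 × 10⁻³; βΔS = -1.1088 × 10⁻³; sum Δρ/ρ₀ = 4.112 × 10⁻⁴.
Δρ/ρ₀ > 0, so Δρ > 0: deeper water is denser → statically stable.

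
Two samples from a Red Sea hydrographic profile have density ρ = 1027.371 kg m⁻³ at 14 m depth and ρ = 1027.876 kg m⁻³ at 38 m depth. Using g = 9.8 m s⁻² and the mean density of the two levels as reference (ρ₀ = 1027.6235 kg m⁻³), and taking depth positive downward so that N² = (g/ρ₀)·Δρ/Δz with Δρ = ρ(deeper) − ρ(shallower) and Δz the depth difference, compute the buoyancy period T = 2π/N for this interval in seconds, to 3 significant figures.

Δρ = 1027.876 − 1027.371 = 0.505 kg m⁻³ over Δz = 38 − 14 = 24 m.
N² = (9.8/1027.6235) × (0.505/24) = 2.0067 × 10⁻⁴ s⁻².
N = √(2.0067 × 10⁻⁴) = 0.014166 rad s⁻¹, so T = 2π/N = 443.54 s ≈ 444 s.

444 s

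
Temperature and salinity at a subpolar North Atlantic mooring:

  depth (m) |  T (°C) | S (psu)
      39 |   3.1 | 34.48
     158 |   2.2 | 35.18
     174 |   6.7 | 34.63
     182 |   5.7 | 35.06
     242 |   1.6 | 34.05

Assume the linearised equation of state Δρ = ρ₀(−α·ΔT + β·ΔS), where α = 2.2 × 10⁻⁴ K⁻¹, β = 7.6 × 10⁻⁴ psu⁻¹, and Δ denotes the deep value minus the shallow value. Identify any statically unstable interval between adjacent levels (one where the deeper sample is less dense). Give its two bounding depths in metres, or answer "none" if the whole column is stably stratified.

158–174 m

Evaluate Δρ/ρ₀ = −αΔT + βΔS across each adjacent pair:
  39–158 m: −αΔT+βΔS = −(2.2 × 10⁻⁴)(-0.9)+(7.6 × 10⁻⁴)(+0.70) = 7.3 × 10⁻⁴ → stable
  158–174 m: −αΔT+βΔS = −(2.2 × 10⁻⁴)(+4.5)+(7.6 × 10⁻⁴)(-0.55) = -1.4 × 10⁻³ → UNSTABLE
  174–182 m: −αΔT+βΔS = −(2.2 × 10⁻⁴)(-1.0)+(7.6 × 10⁻⁴)(+0.43) = 5.5 × 10⁻⁴ → stable
  182–242 m: −αΔT+βΔS = −(2.2 × 10⁻⁴)(-4.1)+(7.6 × 10⁻⁴)(-1.01) = 1.3 × 10⁻⁴ → stable
The 158–174 m interval has Δρ < 0: lighter water underlies denser water.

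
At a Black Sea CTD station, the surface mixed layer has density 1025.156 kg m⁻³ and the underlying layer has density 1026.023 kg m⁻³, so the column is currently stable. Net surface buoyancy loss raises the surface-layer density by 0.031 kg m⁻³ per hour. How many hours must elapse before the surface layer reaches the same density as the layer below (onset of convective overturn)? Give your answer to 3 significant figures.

28.0 hours

Density deficit of the surface layer: 1026.023 − 1025.156 = 0.867 kg m⁻³.
Required change = 0.867 / 0.031 = 28.0 hours.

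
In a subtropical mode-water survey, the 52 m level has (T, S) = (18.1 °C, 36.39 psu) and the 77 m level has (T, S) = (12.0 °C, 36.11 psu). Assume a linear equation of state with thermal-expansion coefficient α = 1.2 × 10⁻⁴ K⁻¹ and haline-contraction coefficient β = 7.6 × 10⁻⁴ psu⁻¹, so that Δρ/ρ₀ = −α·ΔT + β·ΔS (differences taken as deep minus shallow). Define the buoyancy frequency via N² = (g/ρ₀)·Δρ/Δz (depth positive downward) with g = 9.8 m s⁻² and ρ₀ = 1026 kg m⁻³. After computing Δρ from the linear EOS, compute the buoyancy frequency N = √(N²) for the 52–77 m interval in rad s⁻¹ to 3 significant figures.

ΔT = -6.1 K, ΔS = -0.28 psu (deep − shallow).
Δρ/ρ₀ = −αΔT + βΔS = 7.32 × 10⁻⁴ − 2.128 × 10⁻⁴ = 5.192 × 10⁻⁴, so Δρ ≈ 0.5327 kg m⁻³.
N² = (g/ρ₀)·Δρ/Δz = g·(Δρ/ρ₀)/Δz = 9.8 × 5.192 × 10⁻⁴ / 25 = 2.0353 × 10⁻⁴ s⁻².
N = √(2.0353 × 10⁻⁴) = 0.014266 rad s⁻¹ ≈ 0.0143 rad s⁻¹.

0.0143 rad s⁻¹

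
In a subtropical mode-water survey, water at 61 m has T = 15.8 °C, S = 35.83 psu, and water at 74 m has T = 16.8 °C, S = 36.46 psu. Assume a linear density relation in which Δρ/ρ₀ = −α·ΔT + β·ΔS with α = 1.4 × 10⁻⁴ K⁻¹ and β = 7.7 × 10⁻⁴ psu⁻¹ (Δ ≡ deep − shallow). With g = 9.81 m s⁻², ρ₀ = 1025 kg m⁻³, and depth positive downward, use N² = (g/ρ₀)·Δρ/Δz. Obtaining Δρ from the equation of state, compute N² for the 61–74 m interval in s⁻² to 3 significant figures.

ΔT = +1.0 K, ΔS = +0.63 psu (deep − shallow).
Δρ/ρ₀ = −αΔT + βΔS = -1.40 × 10⁻⁴ + 4.851 × 10⁻⁴ = 3.451 × 10⁻⁴, so Δρ ≈ 0.3537 kg m⁻³.
N² = (g/ρ₀)·Δρ/Δz = g·(Δρ/ρ₀)/Δz = 9.81 × 3.451 × 10⁻⁴ / 13 = 2.6042 × 10⁻⁴ s⁻² ≈ 2.60 × 10⁻⁴ s⁻².

2.60 × 10⁻⁴ s⁻²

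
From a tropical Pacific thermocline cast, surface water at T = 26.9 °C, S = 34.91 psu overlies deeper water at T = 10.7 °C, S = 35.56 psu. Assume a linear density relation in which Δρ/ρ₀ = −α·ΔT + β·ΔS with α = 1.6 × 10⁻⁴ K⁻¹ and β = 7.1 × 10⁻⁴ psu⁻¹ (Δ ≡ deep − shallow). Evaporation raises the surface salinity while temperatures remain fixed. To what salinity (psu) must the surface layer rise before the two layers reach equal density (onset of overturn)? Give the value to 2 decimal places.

39.21 psu

Neutral buoyancy requires −α(T_deep − T_surf) + β(S_deep − S_surf′) = 0.
S_surf′ = S_deep − (α/β)·ΔT = 35.56 − (1.6 × 10⁻⁴/7.1 × 10⁻⁴)·(-16.2) = 39.2107 psu.
Increase required: 39.2107 − 34.91 = 4.3007 psu.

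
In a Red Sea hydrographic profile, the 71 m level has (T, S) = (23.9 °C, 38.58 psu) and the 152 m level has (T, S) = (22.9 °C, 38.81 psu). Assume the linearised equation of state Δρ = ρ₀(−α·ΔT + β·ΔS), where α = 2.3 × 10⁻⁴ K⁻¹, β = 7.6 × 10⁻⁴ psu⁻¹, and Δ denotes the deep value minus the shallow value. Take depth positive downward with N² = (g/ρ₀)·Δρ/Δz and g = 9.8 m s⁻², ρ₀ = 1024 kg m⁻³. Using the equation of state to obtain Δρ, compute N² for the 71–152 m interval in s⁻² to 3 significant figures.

4.90 × 10⁻⁵ s⁻²

ΔT = -1.0 K, ΔS = +0.23 psu (deep − shallow).
Δρ/ρ₀ = −αΔT + βΔS = 2.30 × 10⁻⁴ + 1.748 × 10⁻⁴ = 4.048 × 10⁻⁴, so Δρ ≈ 0.4145 kg m⁻³.
N² = (g/ρ₀)·Δρ/Δz = g·(Δρ/ρ₀)/Δz = 9.8 × 4.048 × 10⁻⁴ / 81 = 4.8976 × 10⁻⁵ s⁻² ≈ 4.90 × 10⁻⁵ s⁻².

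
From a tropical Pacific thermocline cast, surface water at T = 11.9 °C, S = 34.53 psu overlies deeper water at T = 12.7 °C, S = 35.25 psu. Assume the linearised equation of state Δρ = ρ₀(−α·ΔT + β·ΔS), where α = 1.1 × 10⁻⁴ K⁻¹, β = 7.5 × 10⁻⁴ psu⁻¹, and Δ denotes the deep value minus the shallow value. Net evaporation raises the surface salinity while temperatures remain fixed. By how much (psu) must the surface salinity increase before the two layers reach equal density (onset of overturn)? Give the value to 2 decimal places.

0.60 psu

Neutral buoyancy requires −α(T_deep − T_surf) + β(S_deep − S_surf′) = 0.
S_surf′ = S_deep − (α/β)·ΔT = 35.25 − (1.1 × 10⁻⁴/7.5 × 10⁻⁴)·(+0.8) = 35.1327 psu.
Increase required: 35.1327 − 34.53 = 0.6027 psu.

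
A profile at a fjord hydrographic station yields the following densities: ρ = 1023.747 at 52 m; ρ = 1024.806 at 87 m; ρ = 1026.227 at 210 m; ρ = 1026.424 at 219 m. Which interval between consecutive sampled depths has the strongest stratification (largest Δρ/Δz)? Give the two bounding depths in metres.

52–87 m

Compute the density gradient over each adjacent pair:
  52–87 m: Δρ/Δz = 1.059/35 = 0.030 kg m⁻⁴
  87–210 m: Δρ/Δz = 1.421/123 = 0.012 kg m⁻⁴
  210–219 m: Δρ/Δz = 0.197/9 = 0.022 kg m⁻⁴
The largest gradient is in the 52–87 m interval — the pycnocline.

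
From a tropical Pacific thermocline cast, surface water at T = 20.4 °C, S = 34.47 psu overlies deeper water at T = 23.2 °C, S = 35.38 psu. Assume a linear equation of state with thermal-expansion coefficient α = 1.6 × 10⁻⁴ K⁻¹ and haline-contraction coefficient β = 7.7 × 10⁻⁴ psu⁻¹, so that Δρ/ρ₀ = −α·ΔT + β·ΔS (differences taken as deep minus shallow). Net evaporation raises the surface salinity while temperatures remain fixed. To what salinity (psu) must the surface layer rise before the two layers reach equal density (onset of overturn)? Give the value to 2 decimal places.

34.80 psu

Neutral buoyancy requires −α(T_deep − T_surf) + β(S_deep − S_surf′) = 0.
S_surf′ = S_deep − (α/β)·ΔT = 35.38 − (1.6 × 10⁻⁴/7.7 × 10⁻⁴)·(+2.8) = 34.7982 psu.
Increase required: 34.7982 − 34.47 = 0.3282 psu.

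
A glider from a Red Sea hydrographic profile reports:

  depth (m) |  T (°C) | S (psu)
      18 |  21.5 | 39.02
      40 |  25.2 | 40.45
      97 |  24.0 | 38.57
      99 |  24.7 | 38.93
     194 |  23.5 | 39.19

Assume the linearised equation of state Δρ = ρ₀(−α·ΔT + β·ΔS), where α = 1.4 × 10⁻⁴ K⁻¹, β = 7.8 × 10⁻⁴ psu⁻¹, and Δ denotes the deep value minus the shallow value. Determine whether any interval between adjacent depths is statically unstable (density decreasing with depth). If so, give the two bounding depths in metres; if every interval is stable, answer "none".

Evaluate Δρ/ρ₀ = −αΔT + βΔS across each adjacent pair:
  18–40 m: −αΔT+βΔS = −(1.4 × 10⁻⁴)(+3.7)+(7.8 × 10⁻⁴)(+1.43) = 6.0 × 10⁻⁴ → stable
  40–97 m: −αΔT+βΔS = −(1.4 × 10⁻⁴)(-1.2)+(7.8 × 10⁻⁴)(-1.88) = -1.3 × 10⁻³ → UNSTABLE
  97–99 m: −αΔT+βΔS = −(1.4 × 10⁻⁴)(+0.7)+(7.8 × 10⁻⁴)(+0.36) = 1.8 × 10⁻⁴ → stable
  99–194 m: −αΔT+βΔS = −(1.4 × 10⁻⁴)(-1.2)+(7.8 × 10⁻⁴)(+0.26) = 3.7 × 10⁻⁴ → stable
The 40–97 m interval has Δρ < 0: lighter water underlies denser water.

40–97 m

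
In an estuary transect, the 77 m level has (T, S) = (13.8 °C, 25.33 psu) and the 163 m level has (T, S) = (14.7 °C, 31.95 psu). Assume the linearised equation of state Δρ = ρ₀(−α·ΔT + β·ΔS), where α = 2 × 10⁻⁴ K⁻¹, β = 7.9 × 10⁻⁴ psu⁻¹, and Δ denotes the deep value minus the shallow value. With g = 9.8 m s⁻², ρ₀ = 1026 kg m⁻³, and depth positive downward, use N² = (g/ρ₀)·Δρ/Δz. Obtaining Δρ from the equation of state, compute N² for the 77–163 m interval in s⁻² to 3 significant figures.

5.75 × 10⁻⁴ s⁻²

ΔT = +0.9 K, ΔS = +6.62 psu (deep − shallow).
Δρ/ρ₀ = −αΔT + βΔS = -1.80 × 10⁻⁴ + 5.2298 × 10⁻³ = 5.0498 × 10⁻³, so Δρ ≈ 5.181 kg m⁻³.
N² = (g/ρ₀)·Δρ/Δz = g·(Δρ/ρ₀)/Δz = 9.8 × 5.0498 × 10⁻³ / 86 = 5.7544 × 10⁻⁴ s⁻² ≈ 5.75 × 10⁻⁴ s⁻².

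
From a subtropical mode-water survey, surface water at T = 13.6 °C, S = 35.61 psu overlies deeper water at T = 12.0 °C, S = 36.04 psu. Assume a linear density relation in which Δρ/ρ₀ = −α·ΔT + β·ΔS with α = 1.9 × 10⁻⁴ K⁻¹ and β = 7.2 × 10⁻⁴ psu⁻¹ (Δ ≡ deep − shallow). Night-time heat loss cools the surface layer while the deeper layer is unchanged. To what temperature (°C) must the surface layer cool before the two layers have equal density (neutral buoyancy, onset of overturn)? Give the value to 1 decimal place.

10.4 °C

Neutral buoyancy requires Δρ = 0, i.e. −α(T_deep − T_surf′) + β(S_deep − S_surf) = 0.
T_surf′ = T_deep − (β/α)·ΔS = 12.0 − (7.2 × 10⁻⁴/1.9 × 10⁻⁴)·(+0.43) = 10.371 °C.
Cooling required: 13.6 − (10.371) = 3.229 °C.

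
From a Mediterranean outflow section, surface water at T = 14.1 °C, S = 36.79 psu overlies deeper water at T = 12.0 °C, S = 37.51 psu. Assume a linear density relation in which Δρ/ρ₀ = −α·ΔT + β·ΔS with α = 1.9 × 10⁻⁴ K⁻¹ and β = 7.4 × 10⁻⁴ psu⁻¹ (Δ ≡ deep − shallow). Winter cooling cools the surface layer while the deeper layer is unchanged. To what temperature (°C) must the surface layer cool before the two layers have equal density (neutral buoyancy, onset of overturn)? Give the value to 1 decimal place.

9.2 °C

Neutral buoyancy requires Δρ = 0, i.e. −α(T_deep − T_surf′) + β(S_deep − S_surf) = 0.
T_surf′ = T_deep − (β/α)·ΔS = 12.0 − (7.4 × 10⁻⁴/1.9 × 10⁻⁴)·(+0.72) = 9.196 °C.
Cooling required: 14.1 − (9.196) = 4.904 °C.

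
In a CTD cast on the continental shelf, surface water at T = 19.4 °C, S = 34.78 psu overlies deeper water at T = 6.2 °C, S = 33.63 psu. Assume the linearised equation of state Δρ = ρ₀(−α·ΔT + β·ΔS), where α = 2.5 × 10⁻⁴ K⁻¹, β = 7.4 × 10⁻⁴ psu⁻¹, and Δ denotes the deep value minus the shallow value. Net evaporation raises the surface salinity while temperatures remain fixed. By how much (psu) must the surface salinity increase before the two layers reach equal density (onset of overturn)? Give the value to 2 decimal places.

Neutral buoyancy requires −α(T_deep − T_surf) + β(S_deep − S_surf′) = 0.
S_surf′ = S_deep − (α/β)·ΔT = 33.63 − (2.5 × 10⁻⁴/7.4 × 10⁻⁴)·(-13.2) = 38.0895 psu.
Increase required: 38.0895 − 34.78 = 3.3095 psu.

3.31 psu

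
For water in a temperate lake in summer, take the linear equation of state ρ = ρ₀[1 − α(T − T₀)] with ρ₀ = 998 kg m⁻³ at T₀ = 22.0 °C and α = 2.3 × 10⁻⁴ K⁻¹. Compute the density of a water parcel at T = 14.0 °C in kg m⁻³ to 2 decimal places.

T − T₀ = -8.0 K.
Bracket = 1 − α·(-8.0) = 1 + (1.84 × 10⁻³) = 1.0018400.
ρ = 998 × 1.0018400 = 999.84 kg m⁻³.

999.84 kg m⁻³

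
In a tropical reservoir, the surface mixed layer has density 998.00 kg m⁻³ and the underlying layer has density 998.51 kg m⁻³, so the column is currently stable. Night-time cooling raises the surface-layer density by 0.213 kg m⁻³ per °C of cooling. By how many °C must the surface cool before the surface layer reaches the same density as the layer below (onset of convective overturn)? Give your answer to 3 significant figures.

Density deficit of the surface layer: 998.51 − 998.00 = 0.51 kg m⁻³.
Required change = 0.51 / 0.213 = 2.39 °C.

2.39 °C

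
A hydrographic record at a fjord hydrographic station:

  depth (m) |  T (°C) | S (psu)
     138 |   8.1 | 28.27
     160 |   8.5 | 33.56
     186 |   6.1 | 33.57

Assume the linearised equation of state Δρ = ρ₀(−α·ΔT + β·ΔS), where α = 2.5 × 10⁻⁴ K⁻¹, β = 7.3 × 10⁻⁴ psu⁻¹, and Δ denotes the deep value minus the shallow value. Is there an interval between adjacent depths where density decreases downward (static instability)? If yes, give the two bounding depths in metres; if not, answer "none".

Evaluate Δρ/ρ₀ = −αΔT + βΔS across each adjacent pair:
  138–160 m: −αΔT+βΔS = −(2.5 × 10⁻⁴)(+0.4)+(7.3 × 10⁻⁴)(+5.29) = 3.8 × 10⁻³ → stable
  160–186 m: −αΔT+βΔS = −(2.5 × 10⁻⁴)(-2.4)+(7.3 × 10⁻⁴)(+0.01) = 6.1 × 10⁻⁴ → stable
Every interval has Δρ > 0: the column is stably stratified throughout.

none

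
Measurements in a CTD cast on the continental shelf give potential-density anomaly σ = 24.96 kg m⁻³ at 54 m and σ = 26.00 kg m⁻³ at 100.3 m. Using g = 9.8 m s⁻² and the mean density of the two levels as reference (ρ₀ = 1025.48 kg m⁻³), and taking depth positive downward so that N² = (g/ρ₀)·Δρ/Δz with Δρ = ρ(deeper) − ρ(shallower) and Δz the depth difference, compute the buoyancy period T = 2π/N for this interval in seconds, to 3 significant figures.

Δρ = 1026.00 − 1024.96 = 1.04 kg m⁻³ over Δz = 100.3 − 54 = 46.3 m.
N² = (9.8/1025.48) × (1.04/46.3) = 2.1466 × 10⁻⁴ s⁻².
N = √(2.1466 × 10⁻⁴) = 0.014651 rad s⁻¹, so T = 2π/N = 428.86 s ≈ 429 s.

429 s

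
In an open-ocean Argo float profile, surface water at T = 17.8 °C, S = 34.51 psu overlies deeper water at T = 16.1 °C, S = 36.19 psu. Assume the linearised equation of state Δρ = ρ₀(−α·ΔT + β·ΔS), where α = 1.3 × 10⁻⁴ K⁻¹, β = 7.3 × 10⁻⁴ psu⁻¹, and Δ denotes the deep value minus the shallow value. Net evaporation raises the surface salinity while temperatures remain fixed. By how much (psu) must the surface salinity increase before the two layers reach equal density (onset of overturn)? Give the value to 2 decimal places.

1.98 psu

Neutral buoyancy requires −α(T_deep − T_surf) + β(S_deep − S_surf′) = 0.
S_surf′ = S_deep − (α/β)·ΔT = 36.19 − (1.3 × 10⁻⁴/7.3 × 10⁻⁴)·(-1.7) = 36.4927 psu.
Increase required: 36.4927 − 34.51 = 1.9827 psu.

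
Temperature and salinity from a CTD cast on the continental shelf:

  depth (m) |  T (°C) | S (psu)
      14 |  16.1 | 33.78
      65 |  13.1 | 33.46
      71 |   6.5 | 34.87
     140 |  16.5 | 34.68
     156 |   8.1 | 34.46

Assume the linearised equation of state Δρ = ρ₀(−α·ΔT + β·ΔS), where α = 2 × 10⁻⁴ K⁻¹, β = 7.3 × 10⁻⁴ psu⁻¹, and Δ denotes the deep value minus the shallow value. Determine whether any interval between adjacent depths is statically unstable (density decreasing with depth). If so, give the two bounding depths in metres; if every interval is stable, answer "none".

71–140 m

Evaluate Δρ/ρ₀ = −αΔT + βΔS across each adjacent pair:
  14–65 m: −αΔT+βΔS = −(2 × 10⁻⁴)(-3.0)+(7.3 × 10⁻⁴)(-0.32) = 3.7 × 10⁻⁴ → stable
  65–71 m: −αΔT+βΔS = −(2 × 10⁻⁴)(-6.6)+(7.3 × 10⁻⁴)(+1.41) = 2.3 × 10⁻³ → stable
  71–140 m: −αΔT+βΔS = −(2 × 10⁻⁴)(+10.0)+(7.3 × 10⁻⁴)(-0.19) = -2.1 × 10⁻³ → UNSTABLE
  140–156 m: −αΔT+βΔS = −(2 × 10⁻⁴)(-8.4)+(7.3 × 10⁻⁴)(-0.22) = 1.5 × 10⁻³ → stable
The 71–140 m interval has Δρ < 0: lighter water underlies denser water.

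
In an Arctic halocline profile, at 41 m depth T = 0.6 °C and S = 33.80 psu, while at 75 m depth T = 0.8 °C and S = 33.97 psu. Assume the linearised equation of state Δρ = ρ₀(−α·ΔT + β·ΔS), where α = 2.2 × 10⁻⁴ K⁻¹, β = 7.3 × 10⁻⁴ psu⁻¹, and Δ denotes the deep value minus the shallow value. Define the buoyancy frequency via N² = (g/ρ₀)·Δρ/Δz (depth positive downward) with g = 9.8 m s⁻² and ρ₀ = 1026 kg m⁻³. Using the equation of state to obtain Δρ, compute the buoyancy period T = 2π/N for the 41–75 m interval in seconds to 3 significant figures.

1.31 × 10³ s

ΔT = +0.2 K, ΔS = +0.17 psu (deep − shallow).
Δρ/ρ₀ = −αΔT + βΔS = -4.40 × 10⁻⁵ + 1.241 × 10⁻⁴ = 8.01 × 10⁻⁵, so Δρ ≈ 0.08218 kg m⁻³.
N² = (g/ρ₀)·Δρ/Δz = g·(Δρ/ρ₀)/Δz = 9.8 × 8.01 × 10⁻⁵ / 34 = 2.3088 × 10⁻⁵ s⁻².
N = √(2.3088 × 10⁻⁵) = 4.8050 × 10⁻³ rad s⁻¹ → T = 2π/N = 1.3076 × 10³ s ≈ 1.31 × 10³ s.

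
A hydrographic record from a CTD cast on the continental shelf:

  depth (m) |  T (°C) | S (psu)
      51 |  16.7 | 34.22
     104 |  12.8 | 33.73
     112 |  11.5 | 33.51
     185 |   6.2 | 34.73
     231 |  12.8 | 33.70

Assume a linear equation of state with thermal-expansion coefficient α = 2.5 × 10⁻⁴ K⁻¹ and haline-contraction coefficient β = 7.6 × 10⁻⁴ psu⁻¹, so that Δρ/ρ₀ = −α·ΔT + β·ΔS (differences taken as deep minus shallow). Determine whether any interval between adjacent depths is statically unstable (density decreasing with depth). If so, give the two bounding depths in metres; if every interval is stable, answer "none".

185–231 m

Evaluate Δρ/ρ₀ = −αΔT + βΔS across each adjacent pair:
  51–104 m: −αΔT+βΔS = −(2.5 × 10⁻⁴)(-3.9)+(7.6 × 10⁻⁴)(-0.49) = 6.0 × 10⁻⁴ → stable
  104–112 m: −αΔT+βΔS = −(2.5 × 10⁻⁴)(-1.3)+(7.6 × 10⁻⁴)(-0.22) = 1.6 × 10⁻⁴ → stable
  112–185 m: −αΔT+βΔS = −(2.5 × 10⁻⁴)(-5.3)+(7.6 × 10⁻⁴)(+1.22) = 2.3 × 10⁻³ → stable
  185–231 m: −αΔT+βΔS = −(2.5 × 10⁻⁴)(+6.6)+(7.6 × 10⁻⁴)(-1.03) = -2.4 × 10⁻³ → UNSTABLE
The 185–231 m interval has Δρ < 0: lighter water underlies denser water.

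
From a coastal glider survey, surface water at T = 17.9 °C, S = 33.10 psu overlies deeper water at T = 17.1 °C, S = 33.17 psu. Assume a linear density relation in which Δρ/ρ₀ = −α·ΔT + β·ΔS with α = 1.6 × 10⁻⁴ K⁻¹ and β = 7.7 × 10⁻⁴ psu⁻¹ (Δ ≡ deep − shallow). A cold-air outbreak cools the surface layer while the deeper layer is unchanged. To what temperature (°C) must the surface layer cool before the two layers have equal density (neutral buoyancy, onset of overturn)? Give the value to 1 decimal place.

16.8 °C

Neutral buoyancy requires Δρ = 0, i.e. −α(T_deep − T_surf′) + β(S_deep − S_surf) = 0.
T_surf′ = T_deep − (β/α)·ΔS = 17.1 − (7.7 × 10⁻⁴/1.6 × 10⁻⁴)·(+0.07) = 16.763 °C.
Cooling required: 17.9 − (16.763) = 1.137 °C.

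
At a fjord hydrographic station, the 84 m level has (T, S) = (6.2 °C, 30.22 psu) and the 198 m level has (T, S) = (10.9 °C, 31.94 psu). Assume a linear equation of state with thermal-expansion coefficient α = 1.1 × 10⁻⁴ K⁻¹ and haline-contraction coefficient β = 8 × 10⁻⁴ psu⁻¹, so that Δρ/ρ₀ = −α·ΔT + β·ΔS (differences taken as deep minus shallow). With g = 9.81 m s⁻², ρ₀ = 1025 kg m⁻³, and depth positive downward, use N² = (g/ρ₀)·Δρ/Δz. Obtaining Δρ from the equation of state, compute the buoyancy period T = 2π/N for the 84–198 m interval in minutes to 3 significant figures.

ΔT = +4.7 K, ΔS = +1.72 psu (deep − shallow).
Δρ/ρ₀ = −αΔT + βΔS = -5.17 × 10⁻⁴ + 1.376 × 10⁻³ = 8.59 × 10⁻⁴, so Δρ ≈ 0.8805 kg m⁻³.
N² = (g/ρ₀)·Δρ/Δz = g·(Δρ/ρ₀)/Δz = 9.81 × 8.59 × 10⁻⁴ / 114 = 7.3919 × 10⁻⁵ s⁻².
N = √(7.3919 × 10⁻⁵) = 8.5976 × 10⁻³ rad s⁻¹ → T = 2π/N = 730.81 s = 12.180 min ≈ 12.2 min.

12.2 min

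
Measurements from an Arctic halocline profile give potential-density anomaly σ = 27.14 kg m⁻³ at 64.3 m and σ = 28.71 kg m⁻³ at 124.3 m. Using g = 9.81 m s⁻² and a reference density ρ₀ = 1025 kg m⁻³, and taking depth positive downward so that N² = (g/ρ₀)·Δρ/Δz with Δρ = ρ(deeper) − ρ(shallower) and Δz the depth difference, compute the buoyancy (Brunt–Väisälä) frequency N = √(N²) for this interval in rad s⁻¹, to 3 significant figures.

Δρ = 1028.71 − 1027.14 = 1.57 kg m⁻³ over Δz = 124.3 − 64.3 = 60 m.
N² = (9.81/1025) × (1.57/60) = 2.5043 × 10⁻⁴ s⁻².
N = √(2.5043 × 10⁻⁴) = 0.015825 rad s⁻¹ ≈ 0.0158 rad s⁻¹.

0.0158 rad s⁻¹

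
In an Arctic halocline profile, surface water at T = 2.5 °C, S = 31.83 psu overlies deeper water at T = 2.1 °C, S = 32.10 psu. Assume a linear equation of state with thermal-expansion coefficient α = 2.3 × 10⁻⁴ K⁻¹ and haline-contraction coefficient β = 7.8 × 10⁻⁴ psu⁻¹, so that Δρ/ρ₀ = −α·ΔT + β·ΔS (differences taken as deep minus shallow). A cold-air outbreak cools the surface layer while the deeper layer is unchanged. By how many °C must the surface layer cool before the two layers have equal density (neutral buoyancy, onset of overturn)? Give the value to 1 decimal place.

Neutral buoyancy requires Δρ = 0, i.e. −α(T_deep − T_surf′) + β(S_deep − S_surf) = 0.
T_surf′ = T_deep − (β/α)·ΔS = 2.1 − (7.8 × 10⁻⁴/2.3 × 10⁻⁴)·(+0.27) = 1.184 °C.
Cooling required: 2.5 − (1.184) = 1.316 °C.

1.3 °C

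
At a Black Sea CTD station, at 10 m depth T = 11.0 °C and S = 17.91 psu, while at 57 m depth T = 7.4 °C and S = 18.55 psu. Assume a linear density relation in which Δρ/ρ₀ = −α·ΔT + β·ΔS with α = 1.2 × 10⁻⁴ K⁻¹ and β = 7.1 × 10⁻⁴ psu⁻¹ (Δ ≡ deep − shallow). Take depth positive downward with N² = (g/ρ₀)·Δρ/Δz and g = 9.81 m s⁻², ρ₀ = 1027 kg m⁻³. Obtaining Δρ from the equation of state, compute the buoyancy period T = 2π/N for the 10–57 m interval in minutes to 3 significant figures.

7.70 min

ΔT = -3.6 K, ΔS = +0.64 psu (deep − shallow).
Δρ/ρ₀ = −αΔT + βΔS = 4.32 × 10⁻⁴ + 4.544 × 10⁻⁴ = 8.864 × 10⁻⁴, so Δρ ≈ 0.9103 kg m⁻³.
N² = (g/ρ₀)·Δρ/Δz = g·(Δρ/ρ₀)/Δz = 9.81 × 8.864 × 10⁻⁴ / 47 = 1.8501 × 10⁻⁴ s⁻².
N = √(1.8501 × 10⁻⁴) = 0.013602 rad s⁻¹ → T = 2π/N = 461.93 s = 7.6988 min ≈ 7.70 min.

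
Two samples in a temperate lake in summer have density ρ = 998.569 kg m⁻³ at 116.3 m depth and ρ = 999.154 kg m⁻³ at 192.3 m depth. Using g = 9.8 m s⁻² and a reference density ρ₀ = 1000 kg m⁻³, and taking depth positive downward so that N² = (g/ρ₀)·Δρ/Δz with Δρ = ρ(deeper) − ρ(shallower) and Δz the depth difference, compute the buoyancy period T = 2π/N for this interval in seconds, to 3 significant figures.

723 s

Δρ = 999.154 − 998.569 = 0.585 kg m⁻³ over Δz = 192.3 − 116.3 = 76 m.
N² = (9.8/1000) × (0.585/76) = 7.5434 × 10⁻⁵ s⁻².
N = √(7.5434 × 10⁻⁵) = 8.6853 × 10⁻³ rad s⁻¹, so T = 2π/N = 723.43 s ≈ 723 s.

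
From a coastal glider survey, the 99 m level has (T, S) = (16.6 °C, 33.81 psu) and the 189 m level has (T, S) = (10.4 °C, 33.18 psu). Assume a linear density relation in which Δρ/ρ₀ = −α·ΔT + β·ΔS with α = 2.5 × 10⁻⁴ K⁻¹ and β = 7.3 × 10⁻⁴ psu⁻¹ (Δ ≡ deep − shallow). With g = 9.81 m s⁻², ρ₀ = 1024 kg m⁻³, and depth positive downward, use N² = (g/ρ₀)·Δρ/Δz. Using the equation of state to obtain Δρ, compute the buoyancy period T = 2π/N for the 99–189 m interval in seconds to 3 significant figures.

576 s

ΔT = -6.2 K, ΔS = -0.63 psu (deep − shallow).
Δρ/ρ₀ = −αΔT + βΔS = 1.55 × 10⁻³ − 4.599 × 10⁻⁴ = 1.0901 × 10⁻³, so Δρ ≈ 1.116 kg m⁻³.
N² = (g/ρ₀)·Δρ/Δz = g·(Δρ/ρ₀)/Δz = 9.81 × 1.0901 × 10⁻³ / 90 = 1.1882 × 10⁻⁴ s⁻².
N = √(1.1882 × 10⁻⁴) = 0.010900 rad s⁻¹ → T = 2π/N = 576.44 s ≈ 576 s.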